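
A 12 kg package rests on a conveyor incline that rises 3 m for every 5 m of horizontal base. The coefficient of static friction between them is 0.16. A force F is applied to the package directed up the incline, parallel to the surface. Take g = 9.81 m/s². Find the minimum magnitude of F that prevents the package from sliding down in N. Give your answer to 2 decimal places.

44.42 N

The normal force is N = mg cos 30.96° = 100.944 N. With F at its minimum the package is on the verge of sliding down, so static friction is at its maximum μ_s N = 0.16 × 100.944 = 16.151 N and acts up the slope.
Equilibrium along the incline: F + μ_s N = mg sin 30.96°, so F = 60.566 − 16.151 = 44.415 N.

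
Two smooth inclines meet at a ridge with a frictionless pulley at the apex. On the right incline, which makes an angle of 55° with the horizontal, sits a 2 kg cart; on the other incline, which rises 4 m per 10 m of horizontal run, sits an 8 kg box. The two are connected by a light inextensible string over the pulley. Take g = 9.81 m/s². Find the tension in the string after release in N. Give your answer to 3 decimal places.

Resolve each weight along its own incline: the 2 kg mass has component 2 × 9.81 × sin 55° = 16.072 N down its slope, and the 8 kg mass has 8 × 9.81 × sin 21.80° = 29.147 N down its slope.
The 8 kg side's 29.147 N exceeds the other side's 16.072 N, so that mass slides down and the 2 kg mass slides up. Taking that direction as positive, Newton's second law for the whole system gives 29.147 − 16.072 = (2 + 8) a, so a = 13.075 / 10 = 1.3075 m/s².
For the 2 kg mass (up-slope positive): T − 16.072 = 2 × 1.3075, so T = 18.687 N.

18.687 N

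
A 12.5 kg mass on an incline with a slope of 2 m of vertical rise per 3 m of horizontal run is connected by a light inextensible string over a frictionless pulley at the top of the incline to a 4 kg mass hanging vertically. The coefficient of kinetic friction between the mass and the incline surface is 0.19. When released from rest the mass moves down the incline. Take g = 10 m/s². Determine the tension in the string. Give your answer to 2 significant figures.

For the mass on the incline: the weight component along the slope is m₁g sin 33.69° = 12.5 × 10 × 0.5547 = 69.337 N and the normal force is N = m₁g cos 33.69° = 104.006 N.
Kinetic friction opposes the mass's motion down the incline: f = μN = 0.19 × 104.006 = 19.761 N acting up the slope.
Newton's second law for the mass (down-slope positive): 69.337 − 19.761 − T = 12.5 a. For the hanging mass (upward positive): T − 4 × 10 = 4 a.
Adding the two equations eliminates T: 9.576 = 16.5 a, so a = 0.5804 m/s².
Then from the hanging mass's equation, T = 4 × (10 + 0.5804) = 42.322 N.

42 N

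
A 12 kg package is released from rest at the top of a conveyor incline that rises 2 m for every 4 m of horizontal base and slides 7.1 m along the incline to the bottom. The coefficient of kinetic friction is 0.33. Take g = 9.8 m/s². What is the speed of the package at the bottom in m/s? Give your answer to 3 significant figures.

4.60 m/s

The weight component along the incline is mg sin 26.57° = 52.592 N and the normal force is N = mg cos 26.57° = 105.185 N.
Friction up the slope is f = μN = 0.33 × 105.185 = 34.711 N, so the net downslope force is 52.592 − 34.711 = 17.881 N and a = 17.881 / 12 = 1.4901 m/s².
Starting from rest over a distance of 7.1 m, v² = 2aL = 2 × 1.4901 × 7.1 = 21.1594, so v = 4.5999 m/s.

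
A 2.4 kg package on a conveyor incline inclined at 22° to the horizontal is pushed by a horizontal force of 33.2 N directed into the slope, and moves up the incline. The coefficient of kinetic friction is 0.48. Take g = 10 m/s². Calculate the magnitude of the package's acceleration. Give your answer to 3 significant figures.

2.14 m/s²

The horizontal push has components F cos 22° = 33.2 × 0.9272 = 30.783 N up the incline and F sin 22° = 33.2 × 0.3746 = 12.437 N pressing into the surface.
The normal force is therefore N = mg cos 22° + F sin 22° = 22.253 + 12.437 = 34.690 N, and kinetic friction down the slope is μN = 0.48 × 34.690 = 16.651 N.
Along the incline: F cos 22° − mg sin 22° − μN = ma, so 30.783 − 8.990 − 16.651 = 2.4 a, giving a = 2.1425 m/s².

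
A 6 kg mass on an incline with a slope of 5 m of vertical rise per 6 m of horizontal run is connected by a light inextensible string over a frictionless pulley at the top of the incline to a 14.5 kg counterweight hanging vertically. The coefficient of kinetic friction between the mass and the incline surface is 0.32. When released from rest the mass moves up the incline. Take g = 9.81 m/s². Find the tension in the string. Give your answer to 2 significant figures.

For the mass on the incline: the weight component along the slope is m₁g sin 39.81° = 6 × 9.81 × 0.6402 = 37.682 N and the normal force is N = m₁g cos 39.81° = 45.218 N.
Kinetic friction opposes the mass's motion up the incline: f = μN = 0.32 × 45.218 = 14.470 N acting down the slope.
Newton's second law for the mass (up-slope positive): T − 37.682 − 14.470 = 6 a. For the hanging counterweight (downward positive): 14.5 × 9.81 − T = 14.5 a.
Adding the two equations eliminates T: 90.093 = 20.5 a, so a = 4.3948 m/s².
Then from the hanging counterweight's equation, T = 14.5 × (9.81 − 4.3948) = 78.520 N.

79 N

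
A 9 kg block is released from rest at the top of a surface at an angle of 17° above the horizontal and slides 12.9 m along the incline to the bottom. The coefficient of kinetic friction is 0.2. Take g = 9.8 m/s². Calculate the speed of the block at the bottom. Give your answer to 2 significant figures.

5.1 m/s

The weight component along the incline is mg sin 17° = 25.787 N and the normal force is N = mg cos 17° = 84.346 N.
Friction up the slope is f = μN = 0.2 × 84.346 = 16.869 N, so the net downslope force is 25.787 − 16.869 = 8.918 N and a = 8.918 / 9 = 0.9909 m/s².
Starting from rest over a distance of 12.9 m, v² = 2aL = 2 × 0.9909 × 12.9 = 25.5652, so v = 5.0562 m/s.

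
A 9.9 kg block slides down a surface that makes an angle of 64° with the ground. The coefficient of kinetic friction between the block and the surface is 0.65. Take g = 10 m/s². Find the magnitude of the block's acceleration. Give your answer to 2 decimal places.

6.14 m/s²

Resolving the weight along the incline: the component pulling the block down the slope is mg sin 64° = 9.9 × 10 × 0.8988 = 88.981 N, and the normal force is N = mg cos 64° = 9.9 × 10 × 0.4384 = 43.402 N.
Kinetic friction acts up the slope with magnitude f = μN = 0.65 × 43.402 = 28.211 N.
Net force along the incline is 88.981 − 28.211 = 60.770 N, so a = 60.770 / 9.9 = 6.1384 m/s².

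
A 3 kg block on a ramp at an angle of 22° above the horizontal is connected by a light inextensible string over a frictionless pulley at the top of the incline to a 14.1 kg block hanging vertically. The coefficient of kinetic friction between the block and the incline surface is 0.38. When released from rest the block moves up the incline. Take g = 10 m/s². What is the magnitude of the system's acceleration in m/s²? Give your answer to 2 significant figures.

7.0 m/s²

For the block on the incline: the weight component along the slope is m₁g sin 22° = 3 × 10 × 0.3746 = 11.238 N and the normal force is N = m₁g cos 22° = 27.816 N.
Kinetic friction opposes the block's motion up the incline: f = μN = 0.38 × 27.816 = 10.570 N acting down the slope.
Newton's second law for the block (up-slope positive): T − 11.238 − 10.570 = 3 a. For the hanging block (downward positive): 14.1 × 10 − T = 14.1 a.
Adding the two equations eliminates T: 119.192 = 17.1 a, so a = 6.9703 m/s².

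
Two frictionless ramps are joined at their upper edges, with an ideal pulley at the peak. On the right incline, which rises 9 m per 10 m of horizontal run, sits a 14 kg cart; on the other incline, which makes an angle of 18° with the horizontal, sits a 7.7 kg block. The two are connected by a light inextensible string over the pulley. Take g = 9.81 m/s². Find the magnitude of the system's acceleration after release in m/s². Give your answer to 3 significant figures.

Resolve each weight along its own incline: the 14 kg mass has component 14 × 9.81 × sin 41.99° = 91.876 N down its slope, and the 7.7 kg mass has 7.7 × 9.81 × sin 18° = 23.342 N down its slope.
The 14 kg side's 91.876 N exceeds the other side's 23.342 N, so that mass slides down and the 7.7 kg mass slides up. Taking that direction as positive, Newton's second law for the whole system gives 91.876 − 23.342 = (14 + 7.7) a, so a = 68.534 / 21.7 = 3.1582 m/s².

3.16 m/s²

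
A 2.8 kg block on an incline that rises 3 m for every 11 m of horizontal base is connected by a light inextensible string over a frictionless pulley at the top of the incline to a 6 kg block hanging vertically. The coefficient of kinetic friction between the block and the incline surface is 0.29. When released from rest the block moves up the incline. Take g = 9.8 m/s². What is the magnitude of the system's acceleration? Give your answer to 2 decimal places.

For the block on the incline: the weight component along the slope is m₁g sin 15.26° = 2.8 × 9.8 × 0.2631 = 7.219 N and the normal force is N = m₁g cos 15.26° = 26.473 N.
Kinetic friction opposes the block's motion up the incline: f = μN = 0.29 × 26.473 = 7.677 N acting down the slope.
Newton's second law for the block (up-slope positive): T − 7.219 − 7.677 = 2.8 a. For the hanging block (downward positive): 6 × 9.8 − T = 6 a.
Adding the two equations eliminates T: 43.904 = 8.8 a, so a = 4.9891 m/s².

4.99 m/s²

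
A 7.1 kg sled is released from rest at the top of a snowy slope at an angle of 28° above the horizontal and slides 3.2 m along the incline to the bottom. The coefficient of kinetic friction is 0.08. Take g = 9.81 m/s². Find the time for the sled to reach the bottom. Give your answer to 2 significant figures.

The weight component along the incline is mg sin 28° = 32.699 N and the normal force is N = mg cos 28° = 61.498 N.
Friction up the slope is f = μN = 0.08 × 61.498 = 4.920 N, so the net downslope force is 32.699 − 4.920 = 27.779 N and a = 27.779 / 7.1 = 3.9125 m/s².
Starting from rest, L = ½at², so t = √(2L/a) = √(2 × 3.2 / 3.9125) = 1.2790 s.

1.3 s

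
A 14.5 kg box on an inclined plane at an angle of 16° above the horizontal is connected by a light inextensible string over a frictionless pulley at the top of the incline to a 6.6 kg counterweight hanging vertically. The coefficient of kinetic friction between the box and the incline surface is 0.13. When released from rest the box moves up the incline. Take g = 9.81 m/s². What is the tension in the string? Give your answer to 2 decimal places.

For the box on the incline: the weight component along the slope is m₁g sin 16° = 14.5 × 9.81 × 0.2756 = 39.203 N and the normal force is N = m₁g cos 16° = 136.735 N.
Kinetic friction opposes the box's motion up the incline: f = μN = 0.13 × 136.735 = 17.776 N acting down the slope.
Newton's second law for the box (up-slope positive): T − 39.203 − 17.776 = 14.5 a. For the hanging counterweight (downward positive): 6.6 × 9.81 − T = 6.6 a.
Adding the two equations eliminates T: 7.767 = 21.1 a, so a = 0.3681 m/s².
Then from the hanging counterweight's equation, T = 6.6 × (9.81 − 0.3681) = 62.317 N.

62.32 N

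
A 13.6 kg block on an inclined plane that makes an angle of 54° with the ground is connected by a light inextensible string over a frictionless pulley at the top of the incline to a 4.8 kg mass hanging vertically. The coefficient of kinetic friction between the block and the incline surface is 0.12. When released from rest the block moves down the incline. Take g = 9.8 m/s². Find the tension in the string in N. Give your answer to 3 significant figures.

60.4 N

For the block on the incline: the weight component along the slope is m₁g sin 54° = 13.6 × 9.8 × 0.8090 = 107.824 N and the normal force is N = m₁g cos 54° = 78.340 N.
Kinetic friction opposes the block's motion down the incline: f = μN = 0.12 × 78.340 = 9.401 N acting up the slope.
Newton's second law for the block (down-slope positive): 107.824 − 9.401 − T = 13.6 a. For the hanging mass (upward positive): T − 4.8 × 9.8 = 4.8 a.
Adding the two equations eliminates T: 51.383 = 18.4 a, so a = 2.7926 m/s².
Then from the hanging mass's equation, T = 4.8 × (9.8 + 2.7926) = 60.444 N.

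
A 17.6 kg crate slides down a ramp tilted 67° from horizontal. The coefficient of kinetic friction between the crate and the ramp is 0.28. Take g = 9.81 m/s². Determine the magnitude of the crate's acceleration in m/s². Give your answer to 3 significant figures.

Resolving the weight along the incline: the component pulling the crate down the slope is mg sin 67° = 17.6 × 9.81 × 0.9205 = 158.930 N, and the normal force is N = mg cos 67° = 17.6 × 9.81 × 0.3907 = 67.457 N.
Kinetic friction acts up the slope with magnitude f = μN = 0.28 × 67.457 = 18.888 N.
Net force along the incline is 158.930 − 18.888 = 140.042 N, so a = 140.042 / 17.6 = 7.9569 m/s².

7.96 m/s²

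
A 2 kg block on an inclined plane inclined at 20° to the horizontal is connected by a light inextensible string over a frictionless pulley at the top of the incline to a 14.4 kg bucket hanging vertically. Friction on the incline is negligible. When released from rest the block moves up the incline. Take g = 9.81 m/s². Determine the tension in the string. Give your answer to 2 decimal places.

23.12 N

For the block on the incline: the weight component along the slope is m₁g sin 20° = 2 × 9.81 × 0.3420 = 6.710 N and the normal force is N = m₁g cos 20° = 18.437 N.
Newton's second law for the block (up-slope positive): T − 6.710 = 2 a. For the hanging bucket (downward positive): 14.4 × 9.81 − T = 14.4 a.
Adding the two equations eliminates T: 134.554 = 16.4 a, so a = 8.2045 m/s².
Then from the hanging bucket's equation, T = 14.4 × (9.81 − 8.2045) = 23.119 N.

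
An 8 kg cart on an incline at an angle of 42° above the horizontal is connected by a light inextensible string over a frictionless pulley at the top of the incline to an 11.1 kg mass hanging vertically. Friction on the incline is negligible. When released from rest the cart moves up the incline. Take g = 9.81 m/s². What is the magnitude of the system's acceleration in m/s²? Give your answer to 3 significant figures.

For the cart on the incline: the weight component along the slope is m₁g sin 42° = 8 × 9.81 × 0.6691 = 52.511 N and the normal force is N = m₁g cos 42° = 58.322 N.
Newton's second law for the cart (up-slope positive): T − 52.511 = 8 a. For the hanging mass (downward positive): 11.1 × 9.81 − T = 11.1 a.
Adding the two equations eliminates T: 56.380 = 19.1 a, so a = 2.9518 m/s².

2.95 m/s²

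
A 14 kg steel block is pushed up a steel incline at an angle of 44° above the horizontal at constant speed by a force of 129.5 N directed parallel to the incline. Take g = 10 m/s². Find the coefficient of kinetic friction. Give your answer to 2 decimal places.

0.32

At constant speed ΣF = 0 along the incline. The applied 129.5 N acts up the slope; the weight component mg sin 44° = 97.252 N and kinetic friction μN both act down the slope.
So 129.5 = 97.252 + μ × 100.708, giving μ = (129.5 − 97.252) / 100.708 = 0.3202.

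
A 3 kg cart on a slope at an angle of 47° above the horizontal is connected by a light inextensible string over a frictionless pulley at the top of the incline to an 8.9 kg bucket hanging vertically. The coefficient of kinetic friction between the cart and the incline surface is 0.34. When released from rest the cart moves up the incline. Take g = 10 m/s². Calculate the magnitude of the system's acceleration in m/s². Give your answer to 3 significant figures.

5.05 m/s²

For the cart on the incline: the weight component along the slope is m₁g sin 47° = 3 × 10 × 0.7314 = 21.942 N and the normal force is N = m₁g cos 47° = 20.460 N.
Kinetic friction opposes the cart's motion up the incline: f = μN = 0.34 × 20.460 = 6.956 N acting down the slope.
Newton's second law for the cart (up-slope positive): T − 21.942 − 6.956 = 3 a. For the hanging bucket (downward positive): 8.9 × 10 − T = 8.9 a.
Adding the two equations eliminates T: 60.102 = 11.9 a, so a = 5.0506 m/s².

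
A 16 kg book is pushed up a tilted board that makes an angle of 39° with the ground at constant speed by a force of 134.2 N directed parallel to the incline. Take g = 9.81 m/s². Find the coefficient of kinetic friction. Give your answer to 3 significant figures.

0.290

At constant speed ΣF = 0 along the incline. The applied 134.2 N acts up the slope; the weight component mg sin 39° = 98.778 N and kinetic friction μN both act down the slope.
So 134.2 = 98.778 + μ × 121.981, giving μ = (134.2 − 98.778) / 121.981 = 0.2904.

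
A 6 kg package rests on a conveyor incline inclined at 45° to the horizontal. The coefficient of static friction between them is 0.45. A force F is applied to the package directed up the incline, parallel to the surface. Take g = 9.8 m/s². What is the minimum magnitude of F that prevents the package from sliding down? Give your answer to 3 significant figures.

The normal force is N = mg cos 45° = 41.578 N. With F at its minimum the package is on the verge of sliding down, so static friction is at its maximum μ_s N = 0.45 × 41.578 = 18.710 N and acts up the slope.
Equilibrium along the incline: F + μ_s N = mg sin 45°, so F = 41.578 − 18.710 = 22.868 N.

22.9 N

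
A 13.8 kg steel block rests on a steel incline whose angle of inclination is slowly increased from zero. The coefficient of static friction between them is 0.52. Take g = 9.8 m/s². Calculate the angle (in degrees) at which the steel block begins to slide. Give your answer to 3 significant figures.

At the threshold of sliding, static friction is at its maximum μ_s N and exactly balances the weight component along the incline: mg sin θ = μ_s mg cos θ.
Hence tan θ = μ_s = 0.52, so θ = arctan(0.52) = 27.4744°.

27.5°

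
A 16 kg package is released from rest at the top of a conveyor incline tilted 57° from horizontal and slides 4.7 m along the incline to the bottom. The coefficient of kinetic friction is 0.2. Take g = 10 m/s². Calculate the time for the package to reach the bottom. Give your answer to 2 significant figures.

The weight component along the incline is mg sin 57° = 134.187 N and the normal force is N = mg cos 57° = 87.142 N.
Friction up the slope is f = μN = 0.2 × 87.142 = 17.428 N, so the net downslope force is 134.187 − 17.428 = 116.759 N and a = 116.759 / 16 = 7.2974 m/s².
Starting from rest, L = ½at², so t = √(2L/a) = √(2 × 4.7 / 7.2974) = 1.1350 s.

1.1 s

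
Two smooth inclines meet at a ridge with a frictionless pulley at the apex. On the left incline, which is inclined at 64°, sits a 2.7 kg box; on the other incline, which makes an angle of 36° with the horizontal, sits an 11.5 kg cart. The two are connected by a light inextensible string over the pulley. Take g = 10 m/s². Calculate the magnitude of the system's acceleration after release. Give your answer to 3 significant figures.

Resolve each weight along its own incline: the 2.7 kg mass has component 2.7 × 10 × sin 64° = 24.267 N down its slope, and the 11.5 kg mass has 11.5 × 10 × sin 36° = 67.595 N down its slope.
The 11.5 kg side's 67.595 N exceeds the other side's 24.267 N, so that mass slides down and the 2.7 kg mass slides up. Taking that direction as positive, Newton's second law for the whole system gives 67.595 − 24.267 = (2.7 + 11.5) a, so a = 43.328 / 14.2 = 3.0513 m/s².

3.05 m/s²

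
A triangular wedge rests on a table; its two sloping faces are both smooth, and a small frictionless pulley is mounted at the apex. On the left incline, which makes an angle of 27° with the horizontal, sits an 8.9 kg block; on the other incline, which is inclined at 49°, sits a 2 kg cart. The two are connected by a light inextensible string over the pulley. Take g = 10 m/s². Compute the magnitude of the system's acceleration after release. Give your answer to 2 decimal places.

2.32 m/s²

Resolve each weight along its own incline: the 8.9 kg mass has component 8.9 × 10 × sin 27° = 40.405 N down its slope, and the 2 kg mass has 2 × 10 × sin 49° = 15.094 N down its slope.
The 8.9 kg side's 40.405 N exceeds the other side's 15.094 N, so that mass slides down and the 2 kg mass slides up. Taking that direction as positive, Newton's second law for the whole system gives 40.405 − 15.094 = (8.9 + 2) a, so a = 25.311 / 10.9 = 2.3221 m/s².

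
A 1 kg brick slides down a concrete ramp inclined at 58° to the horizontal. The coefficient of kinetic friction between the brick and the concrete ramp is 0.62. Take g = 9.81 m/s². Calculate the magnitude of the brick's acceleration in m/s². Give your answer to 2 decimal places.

Resolving the weight along the incline: the component pulling the brick down the slope is mg sin 58° = 1 × 9.81 × 0.8480 = 8.319 N, and the normal force is N = mg cos 58° = 1 × 9.81 × 0.5299 = 5.198 N.
Kinetic friction acts up the slope with magnitude f = μN = 0.62 × 5.198 = 3.223 N.
Net force along the incline is 8.319 − 3.223 = 5.096 N, so a = 5.096 / 1 = 5.0960 m/s².

5.10 m/s²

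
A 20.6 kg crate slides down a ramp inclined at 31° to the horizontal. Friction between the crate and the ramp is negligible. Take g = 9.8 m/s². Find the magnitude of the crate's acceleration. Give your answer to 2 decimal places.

Resolving the weight along the incline: the component pulling the crate down the slope is mg sin 31° = 20.6 × 9.8 × 0.5150 = 103.968 N, and the normal force is N = mg cos 31° = 20.6 × 9.8 × 0.8572 = 173.052 N.
With no friction the net force along the incline is 103.968 N, so a = g sin 31° = 103.968 / 20.6 = 5.0470 m/s².

5.05 m/s²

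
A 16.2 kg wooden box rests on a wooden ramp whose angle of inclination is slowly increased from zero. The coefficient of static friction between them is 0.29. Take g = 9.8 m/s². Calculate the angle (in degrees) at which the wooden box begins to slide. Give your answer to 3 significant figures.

At the threshold of sliding, static friction is at its maximum μ_s N and exactly balances the weight component along the incline: mg sin θ = μ_s mg cos θ.
Hence tan θ = μ_s = 0.29, so θ = arctan(0.29) = 16.1722°.

16.2°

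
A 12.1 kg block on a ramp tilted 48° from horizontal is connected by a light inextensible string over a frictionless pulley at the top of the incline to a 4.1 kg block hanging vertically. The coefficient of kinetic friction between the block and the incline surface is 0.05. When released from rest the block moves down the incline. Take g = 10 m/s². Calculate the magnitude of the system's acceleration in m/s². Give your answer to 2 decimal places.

2.77 m/s²

For the block on the incline: the weight component along the slope is m₁g sin 48° = 12.1 × 10 × 0.7431 = 89.915 N and the normal force is N = m₁g cos 48° = 80.965 N.
Kinetic friction opposes the block's motion down the incline: f = μN = 0.05 × 80.965 = 4.048 N acting up the slope.
Newton's second law for the block (down-slope positive): 89.915 − 4.048 − T = 12.1 a. For the hanging block (upward positive): T − 4.1 × 10 = 4.1 a.
Adding the two equations eliminates T: 44.867 = 16.2 a, so a = 2.7696 m/s².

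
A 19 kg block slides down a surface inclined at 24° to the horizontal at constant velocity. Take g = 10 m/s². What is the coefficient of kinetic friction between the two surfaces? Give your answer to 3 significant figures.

At constant velocity the net force along the incline is zero: mg sin 24° = μ mg cos 24°.
So μ = tan 24° = 0.4067 / 0.9135 = 0.4452.

0.445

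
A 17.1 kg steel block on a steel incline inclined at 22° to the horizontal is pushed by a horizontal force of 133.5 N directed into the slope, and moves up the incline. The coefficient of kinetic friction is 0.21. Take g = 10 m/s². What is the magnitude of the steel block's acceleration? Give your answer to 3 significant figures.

The horizontal push has components F cos 22° = 133.5 × 0.9272 = 123.781 N up the incline and F sin 22° = 133.5 × 0.3746 = 50.009 N pressing into the surface.
The normal force is therefore N = mg cos 22° + F sin 22° = 158.551 + 50.009 = 208.560 N, and kinetic friction down the slope is μN = 0.21 × 208.560 = 43.798 N.
Along the incline: F cos 22° − mg sin 22° − μN = ma, so 123.781 − 64.057 − 43.798 = 17.1 a, giving a = 0.9313 m/s².

0.931 m/s²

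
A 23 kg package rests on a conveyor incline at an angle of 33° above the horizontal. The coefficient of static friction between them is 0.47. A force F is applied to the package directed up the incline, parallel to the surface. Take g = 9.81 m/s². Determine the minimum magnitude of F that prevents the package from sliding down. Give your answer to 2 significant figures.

34 N

The normal force is N = mg cos 33° = 189.229 N. With F at its minimum the package is on the verge of sliding down, so static friction is at its maximum μ_s N = 0.47 × 189.229 = 88.938 N and acts up the slope.
Equilibrium along the incline: F + μ_s N = mg sin 33°, so F = 122.887 − 88.938 = 33.949 N.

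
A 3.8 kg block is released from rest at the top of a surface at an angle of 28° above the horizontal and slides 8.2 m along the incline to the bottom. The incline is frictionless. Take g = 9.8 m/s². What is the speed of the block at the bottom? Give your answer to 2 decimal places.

The weight component along the incline is mg sin 28° = 17.483 N and the normal force is N = mg cos 28° = 32.881 N.
With no friction, a = g sin 28° = 4.6008 m/s².
Starting from rest over a distance of 8.2 m, v² = 2aL = 2 × 4.6008 × 8.2 = 75.4531, so v = 8.6864 m/s.

8.69 m/s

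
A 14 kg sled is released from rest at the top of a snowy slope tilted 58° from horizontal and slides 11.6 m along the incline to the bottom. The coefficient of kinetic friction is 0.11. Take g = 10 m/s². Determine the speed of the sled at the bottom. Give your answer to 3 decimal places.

13.536 m/s

The weight component along the incline is mg sin 58° = 118.727 N and the normal force is N = mg cos 58° = 74.189 N.
Friction up the slope is f = μN = 0.11 × 74.189 = 8.161 N, so the net downslope force is 118.727 − 8.161 = 110.566 N and a = 110.566 / 14 = 7.8976 m/s².
Starting from rest over a distance of 11.6 m, v² = 2aL = 2 × 7.8976 × 11.6 = 183.2243, so v = 13.5360 m/s.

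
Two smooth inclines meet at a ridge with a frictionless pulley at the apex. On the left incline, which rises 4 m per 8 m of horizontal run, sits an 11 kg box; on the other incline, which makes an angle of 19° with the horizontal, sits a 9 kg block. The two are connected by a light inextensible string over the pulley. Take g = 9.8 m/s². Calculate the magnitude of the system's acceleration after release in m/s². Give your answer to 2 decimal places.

Resolve each weight along its own incline: the 11 kg mass has component 11 × 9.8 × sin 26.57° = 48.210 N down its slope, and the 9 kg mass has 9 × 9.8 × sin 19° = 28.715 N down its slope.
The 11 kg side's 48.210 N exceeds the other side's 28.715 N, so that mass slides down and the 9 kg mass slides up. Taking that direction as positive, Newton's second law for the whole system gives 48.210 − 28.715 = (11 + 9) a, so a = 19.495 / 20 = 0.9748 m/s².

0.97 m/s²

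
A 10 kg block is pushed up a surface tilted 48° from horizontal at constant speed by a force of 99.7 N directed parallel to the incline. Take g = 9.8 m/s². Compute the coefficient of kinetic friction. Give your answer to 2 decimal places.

0.41

At constant speed ΣF = 0 along the incline. The applied 99.7 N acts up the slope; the weight component mg sin 48° = 72.828 N and kinetic friction μN both act down the slope.
So 99.7 = 72.828 + μ × 65.575, giving μ = (99.7 − 72.828) / 65.575 = 0.4098.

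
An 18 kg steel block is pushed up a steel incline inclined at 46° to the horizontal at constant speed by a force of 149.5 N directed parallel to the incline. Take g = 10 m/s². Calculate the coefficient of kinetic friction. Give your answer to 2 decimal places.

0.16

At constant speed ΣF = 0 along the incline. The applied 149.5 N acts up the slope; the weight component mg sin 46° = 129.481 N and kinetic friction μN both act down the slope.
So 149.5 = 129.481 + μ × 125.039, giving μ = (149.5 − 129.481) / 125.039 = 0.1601.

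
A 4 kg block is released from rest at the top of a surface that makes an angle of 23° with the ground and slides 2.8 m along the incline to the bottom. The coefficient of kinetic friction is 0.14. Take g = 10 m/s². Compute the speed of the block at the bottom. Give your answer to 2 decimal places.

The weight component along the incline is mg sin 23° = 15.629 N and the normal force is N = mg cos 23° = 36.820 N.
Friction up the slope is f = μN = 0.14 × 36.820 = 5.155 N, so the net downslope force is 15.629 − 5.155 = 10.474 N and a = 10.474 / 4 = 2.6185 m/s².
Starting from rest over a distance of 2.8 m, v² = 2aL = 2 × 2.6185 × 2.8 = 14.6636, so v = 3.8293 m/s.

3.83 m/s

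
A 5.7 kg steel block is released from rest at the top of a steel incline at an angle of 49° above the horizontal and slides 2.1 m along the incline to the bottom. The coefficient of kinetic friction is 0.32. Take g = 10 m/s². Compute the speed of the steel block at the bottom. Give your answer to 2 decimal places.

4.78 m/s

The weight component along the incline is mg sin 49° = 43.018 N and the normal force is N = mg cos 49° = 37.395 N.
Friction up the slope is f = μN = 0.32 × 37.395 = 11.966 N, so the net downslope force is 43.018 − 11.966 = 31.052 N and a = 31.052 / 5.7 = 5.4477 m/s².
Starting from rest over a distance of 2.1 m, v² = 2aL = 2 × 5.4477 × 2.1 = 22.8803, so v = 4.7833 m/s.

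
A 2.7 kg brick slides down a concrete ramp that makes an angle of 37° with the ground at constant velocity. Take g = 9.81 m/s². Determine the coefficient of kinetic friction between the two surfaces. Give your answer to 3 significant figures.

0.754

At constant velocity the net force along the incline is zero: mg sin 37° = μ mg cos 37°.
So μ = tan 37° = 0.6018 / 0.7986 = 0.7536.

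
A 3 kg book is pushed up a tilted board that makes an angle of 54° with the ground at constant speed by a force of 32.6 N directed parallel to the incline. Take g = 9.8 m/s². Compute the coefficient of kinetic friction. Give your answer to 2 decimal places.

0.51

At constant speed ΣF = 0 along the incline. The applied 32.6 N acts up the slope; the weight component mg sin 54° = 23.785 N and kinetic friction μN both act down the slope.
So 32.6 = 23.785 + μ × 17.281, giving μ = (32.6 − 23.785) / 17.281 = 0.5101.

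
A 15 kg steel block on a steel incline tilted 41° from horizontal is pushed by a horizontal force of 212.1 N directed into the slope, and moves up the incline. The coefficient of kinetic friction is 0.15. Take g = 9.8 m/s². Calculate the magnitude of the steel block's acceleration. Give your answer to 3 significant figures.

1.74 m/s²

The horizontal push has components F cos 41° = 212.1 × 0.7547 = 160.072 N up the incline and F sin 41° = 212.1 × 0.6561 = 139.159 N pressing into the surface.
The normal force is therefore N = mg cos 41° + F sin 41° = 110.941 + 139.159 = 250.100 N, and kinetic friction down the slope is μN = 0.15 × 250.100 = 37.515 N.
Along the incline: F cos 41° − mg sin 41° − μN = ma, so 160.072 − 96.447 − 37.515 = 15 a, giving a = 1.7407 m/s².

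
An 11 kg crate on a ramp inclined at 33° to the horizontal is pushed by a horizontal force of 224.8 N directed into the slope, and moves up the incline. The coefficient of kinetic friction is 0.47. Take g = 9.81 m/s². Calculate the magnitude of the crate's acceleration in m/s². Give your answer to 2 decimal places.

The horizontal push has components F cos 33° = 224.8 × 0.8387 = 188.540 N up the incline and F sin 33° = 224.8 × 0.5446 = 122.426 N pressing into the surface.
The normal force is therefore N = mg cos 33° + F sin 33° = 90.504 + 122.426 = 212.930 N, and kinetic friction down the slope is μN = 0.47 × 212.930 = 100.077 N.
Along the incline: F cos 33° − mg sin 33° − μN = ma, so 188.540 − 58.768 − 100.077 = 11 a, giving a = 2.6995 m/s².

2.70 m/s²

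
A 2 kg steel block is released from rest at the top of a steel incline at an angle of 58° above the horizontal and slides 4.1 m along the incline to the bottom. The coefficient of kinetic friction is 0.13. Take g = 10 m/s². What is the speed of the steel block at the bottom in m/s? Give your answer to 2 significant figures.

8.0 m/s

The weight component along the incline is mg sin 58° = 16.961 N and the normal force is N = mg cos 58° = 10.598 N.
Friction up the slope is f = μN = 0.13 × 10.598 = 1.378 N, so the net downslope force is 16.961 − 1.378 = 15.583 N and a = 15.583 / 2 = 7.7915 m/s².
Starting from rest over a distance of 4.1 m, v² = 2aL = 2 × 7.7915 × 4.1 = 63.8903, so v = 7.9931 m/s.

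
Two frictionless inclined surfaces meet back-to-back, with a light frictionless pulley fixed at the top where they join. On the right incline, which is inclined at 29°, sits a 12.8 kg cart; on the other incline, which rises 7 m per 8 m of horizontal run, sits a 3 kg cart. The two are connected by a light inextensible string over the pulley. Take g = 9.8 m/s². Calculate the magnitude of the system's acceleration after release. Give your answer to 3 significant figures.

Resolve each weight along its own incline: the 12.8 kg mass has component 12.8 × 9.8 × sin 29° = 60.815 N down its slope, and the 3 kg mass has 3 × 9.8 × sin 41.19° = 19.360 N down its slope.
The 12.8 kg side's 60.815 N exceeds the other side's 19.360 N, so that mass slides down and the 3 kg mass slides up. Taking that direction as positive, Newton's second law for the whole system gives 60.815 − 19.360 = (12.8 + 3) a, so a = 41.455 / 15.8 = 2.6237 m/s².

2.62 m/s²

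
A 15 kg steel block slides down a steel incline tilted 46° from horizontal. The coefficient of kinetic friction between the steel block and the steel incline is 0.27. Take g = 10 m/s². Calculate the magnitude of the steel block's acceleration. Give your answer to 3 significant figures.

Resolving the weight along the incline: the component pulling the steel block down the slope is mg sin 46° = 15 × 10 × 0.7193 = 107.895 N, and the normal force is N = mg cos 46° = 15 × 10 × 0.6947 = 104.205 N.
Kinetic friction acts up the slope with magnitude f = μN = 0.27 × 104.205 = 28.135 N.
Net force along the incline is 107.895 − 28.135 = 79.760 N, so a = 79.760 / 15 = 5.3173 m/s².

5.32 m/s²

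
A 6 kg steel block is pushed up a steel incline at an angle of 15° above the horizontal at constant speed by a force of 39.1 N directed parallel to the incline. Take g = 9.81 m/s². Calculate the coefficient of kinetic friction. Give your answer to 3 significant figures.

0.420

At constant speed ΣF = 0 along the incline. The applied 39.1 N acts up the slope; the weight component mg sin 15° = 15.234 N and kinetic friction μN both act down the slope.
So 39.1 = 15.234 + μ × 56.854, giving μ = (39.1 − 15.234) / 56.854 = 0.4198.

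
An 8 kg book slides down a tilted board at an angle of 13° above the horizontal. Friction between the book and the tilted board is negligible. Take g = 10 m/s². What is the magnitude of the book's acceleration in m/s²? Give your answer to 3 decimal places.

Resolving the weight along the incline: the component pulling the book down the slope is mg sin 13° = 8 × 10 × 0.2250 = 18.000 N, and the normal force is N = mg cos 13° = 8 × 10 × 0.9744 = 77.952 N.
With no friction the net force along the incline is 18.000 N, so a = g sin 13° = 18.000 / 8 = 2.2500 m/s².

2.250 m/s²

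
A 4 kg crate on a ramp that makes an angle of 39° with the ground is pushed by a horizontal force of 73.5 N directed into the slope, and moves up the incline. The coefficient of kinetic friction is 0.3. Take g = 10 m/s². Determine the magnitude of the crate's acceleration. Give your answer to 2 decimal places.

2.19 m/s²

The horizontal push has components F cos 39° = 73.5 × 0.7771 = 57.117 N up the incline and F sin 39° = 73.5 × 0.6293 = 46.254 N pressing into the surface.
The normal force is therefore N = mg cos 39° + F sin 39° = 31.084 + 46.254 = 77.338 N, and kinetic friction down the slope is μN = 0.3 × 77.338 = 23.201 N.
Along the incline: F cos 39° − mg sin 39° − μN = ma, so 57.117 − 25.172 − 23.201 = 4 a, giving a = 2.1860 m/s².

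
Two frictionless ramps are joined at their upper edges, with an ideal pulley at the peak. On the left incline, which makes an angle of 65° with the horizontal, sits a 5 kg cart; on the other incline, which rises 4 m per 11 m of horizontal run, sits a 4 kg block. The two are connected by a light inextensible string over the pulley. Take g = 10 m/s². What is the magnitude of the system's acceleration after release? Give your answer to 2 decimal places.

3.52 m/s²

Resolve each weight along its own incline: the 5 kg mass has component 5 × 10 × sin 65° = 45.315 N down its slope, and the 4 kg mass has 4 × 10 × sin 19.98° = 13.670 N down its slope.
The 5 kg side's 45.315 N exceeds the other side's 13.670 N, so that mass slides down and the 4 kg mass slides up. Taking that direction as positive, Newton's second law for the whole system gives 45.315 − 13.670 = (5 + 4) a, so a = 31.645 / 9 = 3.5161 m/s².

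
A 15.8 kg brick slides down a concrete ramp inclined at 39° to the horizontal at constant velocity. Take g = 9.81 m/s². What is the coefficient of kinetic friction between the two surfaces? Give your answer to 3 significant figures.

At constant velocity the net force along the incline is zero: mg sin 39° = μ mg cos 39°.
So μ = tan 39° = 0.6293 / 0.7771 = 0.8098.

0.810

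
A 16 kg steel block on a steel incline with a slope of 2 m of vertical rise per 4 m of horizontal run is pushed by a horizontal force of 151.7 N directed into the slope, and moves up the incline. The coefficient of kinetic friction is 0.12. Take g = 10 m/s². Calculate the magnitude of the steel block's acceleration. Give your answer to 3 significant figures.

2.43 m/s²

The horizontal push has components F cos 26.57° = 151.7 × 0.8944 = 135.680 N up the incline and F sin 26.57° = 151.7 × 0.4472 = 67.840 N pressing into the surface.
The normal force is therefore N = mg cos 26.57° + F sin 26.57° = 143.104 + 67.840 = 210.944 N, and kinetic friction down the slope is μN = 0.12 × 210.944 = 25.313 N.
Along the incline: F cos 26.57° − mg sin 26.57° − μN = ma, so 135.680 − 71.552 − 25.313 = 16 a, giving a = 2.4259 m/s².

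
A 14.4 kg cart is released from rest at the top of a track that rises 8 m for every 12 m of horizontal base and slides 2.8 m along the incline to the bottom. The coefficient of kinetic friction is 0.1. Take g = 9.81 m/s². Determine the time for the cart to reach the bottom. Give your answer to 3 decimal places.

The weight component along the incline is mg sin 33.69° = 78.359 N and the normal force is N = mg cos 33.69° = 117.539 N.
Friction up the slope is f = μN = 0.1 × 117.539 = 11.754 N, so the net downslope force is 78.359 − 11.754 = 66.605 N and a = 66.605 / 14.4 = 4.6253 m/s².
Starting from rest, L = ½at², so t = √(2L/a) = √(2 × 2.8 / 4.6253) = 1.1003 s.

1.100 s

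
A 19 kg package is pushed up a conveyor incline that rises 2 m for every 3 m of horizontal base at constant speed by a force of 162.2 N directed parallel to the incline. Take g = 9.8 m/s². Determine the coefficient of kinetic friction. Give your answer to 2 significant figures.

At constant speed ΣF = 0 along the incline. The applied 162.2 N acts up the slope; the weight component mg sin 33.69° = 103.285 N and kinetic friction μN both act down the slope.
So 162.2 = 103.285 + μ × 154.928, giving μ = (162.2 − 103.285) / 154.928 = 0.3803.

0.38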